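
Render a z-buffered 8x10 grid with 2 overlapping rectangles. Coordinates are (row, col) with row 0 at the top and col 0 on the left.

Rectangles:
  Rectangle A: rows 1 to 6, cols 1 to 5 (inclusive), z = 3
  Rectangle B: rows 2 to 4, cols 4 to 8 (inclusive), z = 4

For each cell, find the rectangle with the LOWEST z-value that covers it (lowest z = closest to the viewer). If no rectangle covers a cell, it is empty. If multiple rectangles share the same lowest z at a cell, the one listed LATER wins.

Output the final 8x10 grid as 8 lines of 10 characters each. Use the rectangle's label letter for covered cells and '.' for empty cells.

..........
.AAAAA....
.AAAAABBB.
.AAAAABBB.
.AAAAABBB.
.AAAAA....
.AAAAA....
..........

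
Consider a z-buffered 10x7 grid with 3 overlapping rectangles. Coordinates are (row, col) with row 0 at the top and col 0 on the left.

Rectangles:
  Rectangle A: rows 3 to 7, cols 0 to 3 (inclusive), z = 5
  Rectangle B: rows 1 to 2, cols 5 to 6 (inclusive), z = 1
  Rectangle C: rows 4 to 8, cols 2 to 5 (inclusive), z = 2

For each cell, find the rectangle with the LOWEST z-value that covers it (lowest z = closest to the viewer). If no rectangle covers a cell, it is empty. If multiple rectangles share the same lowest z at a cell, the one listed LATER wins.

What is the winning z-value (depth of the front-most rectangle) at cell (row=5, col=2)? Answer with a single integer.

Answer: 2

Derivation:
Check cell (5,2):
  A: rows 3-7 cols 0-3 z=5 -> covers; best now A (z=5)
  B: rows 1-2 cols 5-6 -> outside (row miss)
  C: rows 4-8 cols 2-5 z=2 -> covers; best now C (z=2)
Winner: C at z=2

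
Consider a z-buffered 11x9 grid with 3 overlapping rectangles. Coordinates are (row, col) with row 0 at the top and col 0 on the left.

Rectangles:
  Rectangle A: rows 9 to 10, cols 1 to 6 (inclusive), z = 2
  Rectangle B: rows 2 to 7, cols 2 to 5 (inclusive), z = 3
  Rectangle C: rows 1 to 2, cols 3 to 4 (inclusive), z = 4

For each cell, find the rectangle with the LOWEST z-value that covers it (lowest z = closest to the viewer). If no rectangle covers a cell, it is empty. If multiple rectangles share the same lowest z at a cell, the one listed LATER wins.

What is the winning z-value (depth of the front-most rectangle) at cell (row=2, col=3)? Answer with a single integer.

Check cell (2,3):
  A: rows 9-10 cols 1-6 -> outside (row miss)
  B: rows 2-7 cols 2-5 z=3 -> covers; best now B (z=3)
  C: rows 1-2 cols 3-4 z=4 -> covers; best now B (z=3)
Winner: B at z=3

Answer: 3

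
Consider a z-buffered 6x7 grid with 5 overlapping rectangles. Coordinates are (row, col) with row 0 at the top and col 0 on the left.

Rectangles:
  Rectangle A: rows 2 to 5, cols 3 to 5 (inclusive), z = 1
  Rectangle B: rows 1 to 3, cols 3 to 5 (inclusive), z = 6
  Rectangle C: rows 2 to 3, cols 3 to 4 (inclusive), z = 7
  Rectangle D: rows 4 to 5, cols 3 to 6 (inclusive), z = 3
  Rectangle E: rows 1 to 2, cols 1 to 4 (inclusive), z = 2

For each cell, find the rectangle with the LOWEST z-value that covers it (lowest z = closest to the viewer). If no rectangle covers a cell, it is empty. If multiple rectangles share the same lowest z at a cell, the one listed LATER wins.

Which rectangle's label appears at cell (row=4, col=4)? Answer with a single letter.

Answer: A

Derivation:
Check cell (4,4):
  A: rows 2-5 cols 3-5 z=1 -> covers; best now A (z=1)
  B: rows 1-3 cols 3-5 -> outside (row miss)
  C: rows 2-3 cols 3-4 -> outside (row miss)
  D: rows 4-5 cols 3-6 z=3 -> covers; best now A (z=1)
  E: rows 1-2 cols 1-4 -> outside (row miss)
Winner: A at z=1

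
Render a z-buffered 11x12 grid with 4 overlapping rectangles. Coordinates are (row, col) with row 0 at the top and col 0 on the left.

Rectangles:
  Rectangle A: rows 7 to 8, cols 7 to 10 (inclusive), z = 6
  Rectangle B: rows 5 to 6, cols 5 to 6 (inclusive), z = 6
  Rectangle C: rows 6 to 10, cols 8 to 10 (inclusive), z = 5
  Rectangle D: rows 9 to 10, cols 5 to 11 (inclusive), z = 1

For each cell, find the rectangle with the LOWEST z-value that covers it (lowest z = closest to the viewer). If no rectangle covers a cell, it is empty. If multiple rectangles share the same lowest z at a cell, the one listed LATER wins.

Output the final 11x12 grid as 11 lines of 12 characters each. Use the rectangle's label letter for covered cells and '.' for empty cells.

............
............
............
............
............
.....BB.....
.....BB.CCC.
.......ACCC.
.......ACCC.
.....DDDDDDD
.....DDDDDDD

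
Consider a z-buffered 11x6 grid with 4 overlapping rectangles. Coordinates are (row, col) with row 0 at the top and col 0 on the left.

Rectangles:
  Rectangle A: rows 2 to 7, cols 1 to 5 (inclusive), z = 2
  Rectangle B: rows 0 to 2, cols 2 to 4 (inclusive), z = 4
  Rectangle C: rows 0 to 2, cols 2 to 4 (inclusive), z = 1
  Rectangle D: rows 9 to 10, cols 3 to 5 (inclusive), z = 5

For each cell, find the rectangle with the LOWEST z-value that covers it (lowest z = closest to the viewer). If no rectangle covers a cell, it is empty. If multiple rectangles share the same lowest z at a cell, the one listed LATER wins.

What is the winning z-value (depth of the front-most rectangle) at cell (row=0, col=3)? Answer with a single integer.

Answer: 1

Derivation:
Check cell (0,3):
  A: rows 2-7 cols 1-5 -> outside (row miss)
  B: rows 0-2 cols 2-4 z=4 -> covers; best now B (z=4)
  C: rows 0-2 cols 2-4 z=1 -> covers; best now C (z=1)
  D: rows 9-10 cols 3-5 -> outside (row miss)
Winner: C at z=1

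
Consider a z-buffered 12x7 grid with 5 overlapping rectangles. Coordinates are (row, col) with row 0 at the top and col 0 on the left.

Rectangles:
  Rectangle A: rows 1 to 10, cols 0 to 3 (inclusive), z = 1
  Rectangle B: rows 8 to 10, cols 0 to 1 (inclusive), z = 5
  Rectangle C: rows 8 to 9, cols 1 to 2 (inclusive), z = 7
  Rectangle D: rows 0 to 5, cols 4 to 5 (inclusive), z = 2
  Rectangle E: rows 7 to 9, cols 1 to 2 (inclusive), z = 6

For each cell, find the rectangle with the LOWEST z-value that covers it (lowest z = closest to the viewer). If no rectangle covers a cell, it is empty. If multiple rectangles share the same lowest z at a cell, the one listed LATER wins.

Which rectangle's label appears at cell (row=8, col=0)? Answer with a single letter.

Check cell (8,0):
  A: rows 1-10 cols 0-3 z=1 -> covers; best now A (z=1)
  B: rows 8-10 cols 0-1 z=5 -> covers; best now A (z=1)
  C: rows 8-9 cols 1-2 -> outside (col miss)
  D: rows 0-5 cols 4-5 -> outside (row miss)
  E: rows 7-9 cols 1-2 -> outside (col miss)
Winner: A at z=1

Answer: A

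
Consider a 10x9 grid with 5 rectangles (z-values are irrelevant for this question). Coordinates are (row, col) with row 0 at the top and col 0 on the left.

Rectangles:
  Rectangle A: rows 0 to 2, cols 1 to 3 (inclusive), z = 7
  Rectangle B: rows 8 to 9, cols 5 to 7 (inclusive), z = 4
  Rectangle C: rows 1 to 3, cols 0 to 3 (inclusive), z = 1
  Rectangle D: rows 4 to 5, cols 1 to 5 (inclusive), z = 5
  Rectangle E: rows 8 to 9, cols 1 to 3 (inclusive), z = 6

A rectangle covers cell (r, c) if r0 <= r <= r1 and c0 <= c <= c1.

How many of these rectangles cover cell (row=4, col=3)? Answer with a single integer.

Check cell (4,3):
  A: rows 0-2 cols 1-3 -> outside (row miss)
  B: rows 8-9 cols 5-7 -> outside (row miss)
  C: rows 1-3 cols 0-3 -> outside (row miss)
  D: rows 4-5 cols 1-5 -> covers
  E: rows 8-9 cols 1-3 -> outside (row miss)
Count covering = 1

Answer: 1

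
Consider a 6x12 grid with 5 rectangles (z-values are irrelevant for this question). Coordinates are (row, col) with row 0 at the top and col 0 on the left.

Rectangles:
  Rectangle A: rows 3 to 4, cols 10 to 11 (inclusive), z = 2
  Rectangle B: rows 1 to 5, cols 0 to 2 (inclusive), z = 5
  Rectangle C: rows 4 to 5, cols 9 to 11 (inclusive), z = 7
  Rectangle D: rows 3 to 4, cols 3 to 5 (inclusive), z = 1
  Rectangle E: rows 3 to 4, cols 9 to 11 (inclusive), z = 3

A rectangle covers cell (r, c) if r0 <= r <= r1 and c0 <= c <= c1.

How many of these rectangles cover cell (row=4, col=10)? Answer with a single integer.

Answer: 3

Derivation:
Check cell (4,10):
  A: rows 3-4 cols 10-11 -> covers
  B: rows 1-5 cols 0-2 -> outside (col miss)
  C: rows 4-5 cols 9-11 -> covers
  D: rows 3-4 cols 3-5 -> outside (col miss)
  E: rows 3-4 cols 9-11 -> covers
Count covering = 3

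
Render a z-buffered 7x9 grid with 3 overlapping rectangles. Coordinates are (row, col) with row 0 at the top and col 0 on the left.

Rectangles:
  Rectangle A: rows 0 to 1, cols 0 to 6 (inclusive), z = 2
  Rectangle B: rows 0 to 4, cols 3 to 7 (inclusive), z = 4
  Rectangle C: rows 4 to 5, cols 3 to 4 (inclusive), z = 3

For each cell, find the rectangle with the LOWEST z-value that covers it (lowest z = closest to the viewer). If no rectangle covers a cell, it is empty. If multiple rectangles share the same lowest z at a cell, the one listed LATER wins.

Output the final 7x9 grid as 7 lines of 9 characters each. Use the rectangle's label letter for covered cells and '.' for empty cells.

AAAAAAAB.
AAAAAAAB.
...BBBBB.
...BBBBB.
...CCBBB.
...CC....
.........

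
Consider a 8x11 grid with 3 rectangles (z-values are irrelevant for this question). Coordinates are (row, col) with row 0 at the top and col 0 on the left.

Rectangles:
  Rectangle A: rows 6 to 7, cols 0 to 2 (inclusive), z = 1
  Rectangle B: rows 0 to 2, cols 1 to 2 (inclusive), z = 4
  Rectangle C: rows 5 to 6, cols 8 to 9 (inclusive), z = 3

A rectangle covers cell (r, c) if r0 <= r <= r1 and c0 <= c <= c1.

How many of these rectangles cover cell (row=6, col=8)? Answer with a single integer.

Check cell (6,8):
  A: rows 6-7 cols 0-2 -> outside (col miss)
  B: rows 0-2 cols 1-2 -> outside (row miss)
  C: rows 5-6 cols 8-9 -> covers
Count covering = 1

Answer: 1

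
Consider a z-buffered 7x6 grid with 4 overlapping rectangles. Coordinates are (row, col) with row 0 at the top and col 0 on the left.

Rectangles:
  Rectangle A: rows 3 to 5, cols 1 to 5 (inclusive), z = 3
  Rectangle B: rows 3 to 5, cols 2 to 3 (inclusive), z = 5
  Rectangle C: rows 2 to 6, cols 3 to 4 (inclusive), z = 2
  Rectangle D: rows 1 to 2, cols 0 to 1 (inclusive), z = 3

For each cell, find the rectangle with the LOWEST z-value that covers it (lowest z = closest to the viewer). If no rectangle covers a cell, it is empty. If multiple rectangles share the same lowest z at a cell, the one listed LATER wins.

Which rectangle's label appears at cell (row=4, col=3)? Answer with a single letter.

Check cell (4,3):
  A: rows 3-5 cols 1-5 z=3 -> covers; best now A (z=3)
  B: rows 3-5 cols 2-3 z=5 -> covers; best now A (z=3)
  C: rows 2-6 cols 3-4 z=2 -> covers; best now C (z=2)
  D: rows 1-2 cols 0-1 -> outside (row miss)
Winner: C at z=2

Answer: C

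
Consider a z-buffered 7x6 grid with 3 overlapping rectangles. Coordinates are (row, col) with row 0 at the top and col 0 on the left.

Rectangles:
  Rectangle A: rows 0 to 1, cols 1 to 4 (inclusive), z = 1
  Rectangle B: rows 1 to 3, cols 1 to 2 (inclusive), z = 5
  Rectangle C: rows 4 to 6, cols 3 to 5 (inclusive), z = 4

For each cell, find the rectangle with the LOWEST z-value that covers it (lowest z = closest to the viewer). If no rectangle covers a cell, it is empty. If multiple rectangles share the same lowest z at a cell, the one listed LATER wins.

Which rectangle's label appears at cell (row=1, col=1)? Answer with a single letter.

Answer: A

Derivation:
Check cell (1,1):
  A: rows 0-1 cols 1-4 z=1 -> covers; best now A (z=1)
  B: rows 1-3 cols 1-2 z=5 -> covers; best now A (z=1)
  C: rows 4-6 cols 3-5 -> outside (row miss)
Winner: A at z=1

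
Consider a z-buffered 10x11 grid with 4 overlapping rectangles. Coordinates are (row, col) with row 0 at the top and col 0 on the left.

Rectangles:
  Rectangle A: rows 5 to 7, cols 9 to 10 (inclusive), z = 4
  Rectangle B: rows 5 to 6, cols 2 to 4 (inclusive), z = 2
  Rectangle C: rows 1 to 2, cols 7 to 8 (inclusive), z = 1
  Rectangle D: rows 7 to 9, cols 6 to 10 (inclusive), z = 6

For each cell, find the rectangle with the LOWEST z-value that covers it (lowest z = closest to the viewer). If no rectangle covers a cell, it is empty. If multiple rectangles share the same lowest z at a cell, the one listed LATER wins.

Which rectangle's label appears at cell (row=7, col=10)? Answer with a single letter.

Check cell (7,10):
  A: rows 5-7 cols 9-10 z=4 -> covers; best now A (z=4)
  B: rows 5-6 cols 2-4 -> outside (row miss)
  C: rows 1-2 cols 7-8 -> outside (row miss)
  D: rows 7-9 cols 6-10 z=6 -> covers; best now A (z=4)
Winner: A at z=4

Answer: A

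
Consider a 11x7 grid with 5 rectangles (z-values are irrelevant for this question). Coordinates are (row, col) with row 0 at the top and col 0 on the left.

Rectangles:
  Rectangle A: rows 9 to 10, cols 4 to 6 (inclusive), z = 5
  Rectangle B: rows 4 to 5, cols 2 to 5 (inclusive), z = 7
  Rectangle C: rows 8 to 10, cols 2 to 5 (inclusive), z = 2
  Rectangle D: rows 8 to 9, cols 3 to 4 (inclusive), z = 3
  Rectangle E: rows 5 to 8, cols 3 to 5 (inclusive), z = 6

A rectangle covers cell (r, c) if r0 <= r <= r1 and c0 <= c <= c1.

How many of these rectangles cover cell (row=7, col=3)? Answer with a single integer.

Answer: 1

Derivation:
Check cell (7,3):
  A: rows 9-10 cols 4-6 -> outside (row miss)
  B: rows 4-5 cols 2-5 -> outside (row miss)
  C: rows 8-10 cols 2-5 -> outside (row miss)
  D: rows 8-9 cols 3-4 -> outside (row miss)
  E: rows 5-8 cols 3-5 -> covers
Count covering = 1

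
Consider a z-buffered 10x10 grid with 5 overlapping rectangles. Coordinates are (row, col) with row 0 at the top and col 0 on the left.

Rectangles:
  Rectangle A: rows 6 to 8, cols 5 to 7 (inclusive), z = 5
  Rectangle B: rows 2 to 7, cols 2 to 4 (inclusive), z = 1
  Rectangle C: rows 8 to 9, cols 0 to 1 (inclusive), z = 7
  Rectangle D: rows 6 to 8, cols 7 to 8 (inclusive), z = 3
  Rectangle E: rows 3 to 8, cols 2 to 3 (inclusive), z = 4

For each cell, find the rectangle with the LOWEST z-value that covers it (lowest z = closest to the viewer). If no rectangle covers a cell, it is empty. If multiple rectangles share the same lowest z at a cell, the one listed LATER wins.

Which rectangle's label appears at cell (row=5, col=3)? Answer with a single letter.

Answer: B

Derivation:
Check cell (5,3):
  A: rows 6-8 cols 5-7 -> outside (row miss)
  B: rows 2-7 cols 2-4 z=1 -> covers; best now B (z=1)
  C: rows 8-9 cols 0-1 -> outside (row miss)
  D: rows 6-8 cols 7-8 -> outside (row miss)
  E: rows 3-8 cols 2-3 z=4 -> covers; best now B (z=1)
Winner: B at z=1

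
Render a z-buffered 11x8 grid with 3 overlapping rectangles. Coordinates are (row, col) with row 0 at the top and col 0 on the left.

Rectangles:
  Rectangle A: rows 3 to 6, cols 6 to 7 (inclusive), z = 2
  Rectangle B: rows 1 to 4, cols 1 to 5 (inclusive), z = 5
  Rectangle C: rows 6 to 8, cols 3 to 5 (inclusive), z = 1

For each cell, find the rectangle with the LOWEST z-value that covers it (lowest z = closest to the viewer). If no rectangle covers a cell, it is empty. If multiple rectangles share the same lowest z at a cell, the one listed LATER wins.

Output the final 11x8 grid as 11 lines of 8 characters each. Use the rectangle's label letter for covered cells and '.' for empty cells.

........
.BBBBB..
.BBBBB..
.BBBBBAA
.BBBBBAA
......AA
...CCCAA
...CCC..
...CCC..
........
........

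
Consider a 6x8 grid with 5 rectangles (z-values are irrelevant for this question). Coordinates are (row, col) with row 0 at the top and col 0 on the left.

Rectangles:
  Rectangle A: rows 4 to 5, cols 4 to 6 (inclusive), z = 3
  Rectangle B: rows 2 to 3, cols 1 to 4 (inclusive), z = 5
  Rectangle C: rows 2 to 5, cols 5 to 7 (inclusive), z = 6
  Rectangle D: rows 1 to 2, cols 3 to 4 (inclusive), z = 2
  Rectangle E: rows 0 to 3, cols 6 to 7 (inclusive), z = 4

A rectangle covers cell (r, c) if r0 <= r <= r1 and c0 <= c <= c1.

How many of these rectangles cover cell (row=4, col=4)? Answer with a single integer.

Answer: 1

Derivation:
Check cell (4,4):
  A: rows 4-5 cols 4-6 -> covers
  B: rows 2-3 cols 1-4 -> outside (row miss)
  C: rows 2-5 cols 5-7 -> outside (col miss)
  D: rows 1-2 cols 3-4 -> outside (row miss)
  E: rows 0-3 cols 6-7 -> outside (row miss)
Count covering = 1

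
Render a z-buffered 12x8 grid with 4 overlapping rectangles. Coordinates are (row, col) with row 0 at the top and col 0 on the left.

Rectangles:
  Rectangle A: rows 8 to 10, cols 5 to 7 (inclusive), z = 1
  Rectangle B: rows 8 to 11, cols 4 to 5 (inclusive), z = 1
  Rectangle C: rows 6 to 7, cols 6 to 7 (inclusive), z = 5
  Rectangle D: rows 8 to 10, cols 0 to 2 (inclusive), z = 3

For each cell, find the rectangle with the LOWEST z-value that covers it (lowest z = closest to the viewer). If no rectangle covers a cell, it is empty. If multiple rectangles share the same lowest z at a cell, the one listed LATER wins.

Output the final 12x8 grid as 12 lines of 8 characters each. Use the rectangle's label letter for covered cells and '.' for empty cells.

........
........
........
........
........
........
......CC
......CC
DDD.BBAA
DDD.BBAA
DDD.BBAA
....BB..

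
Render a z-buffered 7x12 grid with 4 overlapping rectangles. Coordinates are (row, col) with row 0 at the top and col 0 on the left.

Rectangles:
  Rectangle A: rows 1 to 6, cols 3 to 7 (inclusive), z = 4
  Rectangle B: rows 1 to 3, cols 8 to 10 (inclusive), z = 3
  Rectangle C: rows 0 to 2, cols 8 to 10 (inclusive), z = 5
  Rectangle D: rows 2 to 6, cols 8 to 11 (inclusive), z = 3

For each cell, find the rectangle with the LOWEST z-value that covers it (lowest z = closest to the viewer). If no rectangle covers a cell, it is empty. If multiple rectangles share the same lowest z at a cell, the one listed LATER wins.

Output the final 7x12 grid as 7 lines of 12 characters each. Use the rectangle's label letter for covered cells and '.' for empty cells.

........CCC.
...AAAAABBB.
...AAAAADDDD
...AAAAADDDD
...AAAAADDDD
...AAAAADDDD
...AAAAADDDD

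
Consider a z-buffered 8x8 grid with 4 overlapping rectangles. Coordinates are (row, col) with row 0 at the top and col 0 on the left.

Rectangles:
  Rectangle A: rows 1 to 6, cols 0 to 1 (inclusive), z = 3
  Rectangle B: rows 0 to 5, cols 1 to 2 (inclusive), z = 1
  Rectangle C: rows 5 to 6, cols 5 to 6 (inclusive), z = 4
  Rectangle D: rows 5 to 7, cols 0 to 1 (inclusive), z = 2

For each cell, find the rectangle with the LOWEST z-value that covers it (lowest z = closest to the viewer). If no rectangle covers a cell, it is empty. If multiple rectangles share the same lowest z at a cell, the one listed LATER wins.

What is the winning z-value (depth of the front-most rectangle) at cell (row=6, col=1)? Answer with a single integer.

Answer: 2

Derivation:
Check cell (6,1):
  A: rows 1-6 cols 0-1 z=3 -> covers; best now A (z=3)
  B: rows 0-5 cols 1-2 -> outside (row miss)
  C: rows 5-6 cols 5-6 -> outside (col miss)
  D: rows 5-7 cols 0-1 z=2 -> covers; best now D (z=2)
Winner: D at z=2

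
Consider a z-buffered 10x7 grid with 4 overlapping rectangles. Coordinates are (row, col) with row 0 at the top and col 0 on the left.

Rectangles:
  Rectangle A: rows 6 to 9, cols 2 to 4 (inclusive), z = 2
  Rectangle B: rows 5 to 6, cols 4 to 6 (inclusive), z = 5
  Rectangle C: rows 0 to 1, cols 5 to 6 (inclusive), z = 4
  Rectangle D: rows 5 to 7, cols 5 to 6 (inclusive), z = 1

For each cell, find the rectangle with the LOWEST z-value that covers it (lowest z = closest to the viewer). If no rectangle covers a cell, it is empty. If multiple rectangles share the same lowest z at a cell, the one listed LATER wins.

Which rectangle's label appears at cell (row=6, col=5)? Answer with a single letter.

Answer: D

Derivation:
Check cell (6,5):
  A: rows 6-9 cols 2-4 -> outside (col miss)
  B: rows 5-6 cols 4-6 z=5 -> covers; best now B (z=5)
  C: rows 0-1 cols 5-6 -> outside (row miss)
  D: rows 5-7 cols 5-6 z=1 -> covers; best now D (z=1)
Winner: D at z=1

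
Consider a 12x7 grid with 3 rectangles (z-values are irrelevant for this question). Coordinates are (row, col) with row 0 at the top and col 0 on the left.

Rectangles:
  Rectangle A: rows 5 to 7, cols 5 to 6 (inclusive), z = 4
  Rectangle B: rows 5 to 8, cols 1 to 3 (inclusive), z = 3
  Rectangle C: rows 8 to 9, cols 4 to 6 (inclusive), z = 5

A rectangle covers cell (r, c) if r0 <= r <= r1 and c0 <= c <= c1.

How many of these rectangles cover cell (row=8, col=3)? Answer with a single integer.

Answer: 1

Derivation:
Check cell (8,3):
  A: rows 5-7 cols 5-6 -> outside (row miss)
  B: rows 5-8 cols 1-3 -> covers
  C: rows 8-9 cols 4-6 -> outside (col miss)
Count covering = 1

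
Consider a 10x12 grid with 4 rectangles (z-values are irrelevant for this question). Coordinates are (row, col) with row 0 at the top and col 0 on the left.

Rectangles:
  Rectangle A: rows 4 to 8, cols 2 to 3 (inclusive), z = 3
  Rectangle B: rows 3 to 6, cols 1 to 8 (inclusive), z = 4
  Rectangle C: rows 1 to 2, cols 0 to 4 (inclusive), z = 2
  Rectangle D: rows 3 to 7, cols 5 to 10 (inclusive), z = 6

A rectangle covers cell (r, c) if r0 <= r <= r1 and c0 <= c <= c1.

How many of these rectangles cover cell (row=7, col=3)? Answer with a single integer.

Answer: 1

Derivation:
Check cell (7,3):
  A: rows 4-8 cols 2-3 -> covers
  B: rows 3-6 cols 1-8 -> outside (row miss)
  C: rows 1-2 cols 0-4 -> outside (row miss)
  D: rows 3-7 cols 5-10 -> outside (col miss)
Count covering = 1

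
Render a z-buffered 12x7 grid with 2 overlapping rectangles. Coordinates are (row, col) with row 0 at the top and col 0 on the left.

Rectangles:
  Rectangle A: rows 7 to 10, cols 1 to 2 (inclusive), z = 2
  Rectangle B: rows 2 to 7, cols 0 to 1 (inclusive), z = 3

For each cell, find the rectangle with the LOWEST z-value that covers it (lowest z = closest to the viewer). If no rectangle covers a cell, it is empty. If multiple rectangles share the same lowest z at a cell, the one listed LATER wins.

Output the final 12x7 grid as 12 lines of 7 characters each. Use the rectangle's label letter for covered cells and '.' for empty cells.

.......
.......
BB.....
BB.....
BB.....
BB.....
BB.....
BAA....
.AA....
.AA....
.AA....
.......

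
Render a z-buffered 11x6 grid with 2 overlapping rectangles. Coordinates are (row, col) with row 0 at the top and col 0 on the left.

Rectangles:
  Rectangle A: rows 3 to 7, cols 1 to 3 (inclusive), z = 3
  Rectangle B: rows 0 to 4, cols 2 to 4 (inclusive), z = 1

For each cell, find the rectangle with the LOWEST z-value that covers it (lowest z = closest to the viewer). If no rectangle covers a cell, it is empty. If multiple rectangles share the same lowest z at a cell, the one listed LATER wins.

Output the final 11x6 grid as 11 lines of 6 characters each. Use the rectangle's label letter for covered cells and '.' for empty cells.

..BBB.
..BBB.
..BBB.
.ABBB.
.ABBB.
.AAA..
.AAA..
.AAA..
......
......
......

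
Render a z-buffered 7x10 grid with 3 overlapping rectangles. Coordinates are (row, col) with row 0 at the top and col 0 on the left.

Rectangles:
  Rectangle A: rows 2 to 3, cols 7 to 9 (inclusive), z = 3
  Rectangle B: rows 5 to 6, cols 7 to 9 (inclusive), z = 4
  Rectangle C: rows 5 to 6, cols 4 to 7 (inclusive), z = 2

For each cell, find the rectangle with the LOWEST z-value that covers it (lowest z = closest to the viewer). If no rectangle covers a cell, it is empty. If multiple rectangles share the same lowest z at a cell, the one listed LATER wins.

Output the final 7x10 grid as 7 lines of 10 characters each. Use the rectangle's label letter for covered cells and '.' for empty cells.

..........
..........
.......AAA
.......AAA
..........
....CCCCBB
....CCCCBB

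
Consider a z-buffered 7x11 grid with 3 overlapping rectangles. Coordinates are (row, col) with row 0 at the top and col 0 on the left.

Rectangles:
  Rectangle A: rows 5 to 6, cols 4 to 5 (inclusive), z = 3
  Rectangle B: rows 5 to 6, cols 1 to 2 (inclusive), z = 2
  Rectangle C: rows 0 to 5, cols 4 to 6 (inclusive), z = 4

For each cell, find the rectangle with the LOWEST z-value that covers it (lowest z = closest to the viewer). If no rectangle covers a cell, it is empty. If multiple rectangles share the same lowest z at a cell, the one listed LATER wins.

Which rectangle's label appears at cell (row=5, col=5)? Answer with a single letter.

Answer: A

Derivation:
Check cell (5,5):
  A: rows 5-6 cols 4-5 z=3 -> covers; best now A (z=3)
  B: rows 5-6 cols 1-2 -> outside (col miss)
  C: rows 0-5 cols 4-6 z=4 -> covers; best now A (z=3)
Winner: A at z=3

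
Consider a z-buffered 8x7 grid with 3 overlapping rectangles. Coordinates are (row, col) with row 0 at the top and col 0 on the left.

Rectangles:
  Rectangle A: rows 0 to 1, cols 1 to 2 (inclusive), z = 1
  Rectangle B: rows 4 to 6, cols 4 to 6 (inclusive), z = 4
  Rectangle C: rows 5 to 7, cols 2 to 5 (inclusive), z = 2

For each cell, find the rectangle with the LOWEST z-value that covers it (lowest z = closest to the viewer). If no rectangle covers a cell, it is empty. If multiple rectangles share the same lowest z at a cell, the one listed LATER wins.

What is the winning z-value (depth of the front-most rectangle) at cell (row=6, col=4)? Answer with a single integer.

Answer: 2

Derivation:
Check cell (6,4):
  A: rows 0-1 cols 1-2 -> outside (row miss)
  B: rows 4-6 cols 4-6 z=4 -> covers; best now B (z=4)
  C: rows 5-7 cols 2-5 z=2 -> covers; best now C (z=2)
Winner: C at z=2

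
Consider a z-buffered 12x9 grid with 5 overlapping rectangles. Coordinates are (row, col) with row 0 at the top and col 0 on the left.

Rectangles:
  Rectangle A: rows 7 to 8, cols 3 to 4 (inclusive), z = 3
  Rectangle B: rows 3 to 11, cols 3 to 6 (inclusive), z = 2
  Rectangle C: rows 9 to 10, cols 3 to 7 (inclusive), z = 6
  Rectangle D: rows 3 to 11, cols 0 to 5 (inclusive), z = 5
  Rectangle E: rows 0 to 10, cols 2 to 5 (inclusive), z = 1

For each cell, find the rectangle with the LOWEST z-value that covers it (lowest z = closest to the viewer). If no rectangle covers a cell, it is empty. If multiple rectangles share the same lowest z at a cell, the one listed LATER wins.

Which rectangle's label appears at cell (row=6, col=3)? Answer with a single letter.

Answer: E

Derivation:
Check cell (6,3):
  A: rows 7-8 cols 3-4 -> outside (row miss)
  B: rows 3-11 cols 3-6 z=2 -> covers; best now B (z=2)
  C: rows 9-10 cols 3-7 -> outside (row miss)
  D: rows 3-11 cols 0-5 z=5 -> covers; best now B (z=2)
  E: rows 0-10 cols 2-5 z=1 -> covers; best now E (z=1)
Winner: E at z=1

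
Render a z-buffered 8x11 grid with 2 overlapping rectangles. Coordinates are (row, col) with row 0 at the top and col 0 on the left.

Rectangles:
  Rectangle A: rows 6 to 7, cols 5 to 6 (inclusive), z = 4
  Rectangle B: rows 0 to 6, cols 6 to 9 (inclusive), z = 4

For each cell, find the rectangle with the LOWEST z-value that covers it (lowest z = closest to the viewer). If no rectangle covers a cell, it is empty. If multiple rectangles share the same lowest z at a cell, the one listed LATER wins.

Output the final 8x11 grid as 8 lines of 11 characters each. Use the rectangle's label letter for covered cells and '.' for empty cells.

......BBBB.
......BBBB.
......BBBB.
......BBBB.
......BBBB.
......BBBB.
.....ABBBB.
.....AA....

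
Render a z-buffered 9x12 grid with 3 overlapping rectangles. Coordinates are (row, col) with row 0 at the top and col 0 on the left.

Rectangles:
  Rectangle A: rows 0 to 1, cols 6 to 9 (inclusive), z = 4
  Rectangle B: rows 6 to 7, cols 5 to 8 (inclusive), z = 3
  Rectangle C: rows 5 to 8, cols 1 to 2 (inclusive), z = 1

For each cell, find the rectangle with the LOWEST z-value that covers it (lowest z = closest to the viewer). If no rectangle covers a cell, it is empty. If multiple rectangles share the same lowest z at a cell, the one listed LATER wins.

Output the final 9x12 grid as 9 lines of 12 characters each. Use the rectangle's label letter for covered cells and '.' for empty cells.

......AAAA..
......AAAA..
............
............
............
.CC.........
.CC..BBBB...
.CC..BBBB...
.CC.........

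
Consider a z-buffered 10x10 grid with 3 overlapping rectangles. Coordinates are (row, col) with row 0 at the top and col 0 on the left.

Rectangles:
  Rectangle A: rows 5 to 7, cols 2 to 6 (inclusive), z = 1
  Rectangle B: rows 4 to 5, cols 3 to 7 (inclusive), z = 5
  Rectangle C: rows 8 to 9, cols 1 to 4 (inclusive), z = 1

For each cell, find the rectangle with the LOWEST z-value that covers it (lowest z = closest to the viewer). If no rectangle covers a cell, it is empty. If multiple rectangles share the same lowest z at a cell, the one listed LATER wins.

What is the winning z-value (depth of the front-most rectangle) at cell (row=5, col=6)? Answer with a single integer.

Check cell (5,6):
  A: rows 5-7 cols 2-6 z=1 -> covers; best now A (z=1)
  B: rows 4-5 cols 3-7 z=5 -> covers; best now A (z=1)
  C: rows 8-9 cols 1-4 -> outside (row miss)
Winner: A at z=1

Answer: 1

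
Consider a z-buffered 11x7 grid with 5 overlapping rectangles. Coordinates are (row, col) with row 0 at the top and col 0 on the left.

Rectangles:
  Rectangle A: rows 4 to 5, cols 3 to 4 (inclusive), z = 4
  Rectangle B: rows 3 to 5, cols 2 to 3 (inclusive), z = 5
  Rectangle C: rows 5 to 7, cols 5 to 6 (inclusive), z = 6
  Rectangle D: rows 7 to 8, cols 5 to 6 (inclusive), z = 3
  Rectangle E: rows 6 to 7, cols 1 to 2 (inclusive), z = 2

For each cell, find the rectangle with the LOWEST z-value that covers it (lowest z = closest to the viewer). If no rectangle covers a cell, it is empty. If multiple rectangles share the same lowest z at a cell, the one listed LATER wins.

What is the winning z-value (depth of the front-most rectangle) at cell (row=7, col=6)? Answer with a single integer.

Check cell (7,6):
  A: rows 4-5 cols 3-4 -> outside (row miss)
  B: rows 3-5 cols 2-3 -> outside (row miss)
  C: rows 5-7 cols 5-6 z=6 -> covers; best now C (z=6)
  D: rows 7-8 cols 5-6 z=3 -> covers; best now D (z=3)
  E: rows 6-7 cols 1-2 -> outside (col miss)
Winner: D at z=3

Answer: 3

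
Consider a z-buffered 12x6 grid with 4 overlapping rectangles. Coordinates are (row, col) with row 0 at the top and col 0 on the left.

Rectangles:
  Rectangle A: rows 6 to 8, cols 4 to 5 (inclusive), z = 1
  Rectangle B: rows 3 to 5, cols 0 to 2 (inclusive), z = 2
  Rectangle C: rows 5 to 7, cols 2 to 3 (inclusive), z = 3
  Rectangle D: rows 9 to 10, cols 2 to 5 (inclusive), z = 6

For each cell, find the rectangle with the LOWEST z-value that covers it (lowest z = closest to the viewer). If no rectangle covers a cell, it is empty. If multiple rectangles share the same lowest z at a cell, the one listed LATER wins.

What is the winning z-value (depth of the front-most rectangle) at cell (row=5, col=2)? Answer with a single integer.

Check cell (5,2):
  A: rows 6-8 cols 4-5 -> outside (row miss)
  B: rows 3-5 cols 0-2 z=2 -> covers; best now B (z=2)
  C: rows 5-7 cols 2-3 z=3 -> covers; best now B (z=2)
  D: rows 9-10 cols 2-5 -> outside (row miss)
Winner: B at z=2

Answer: 2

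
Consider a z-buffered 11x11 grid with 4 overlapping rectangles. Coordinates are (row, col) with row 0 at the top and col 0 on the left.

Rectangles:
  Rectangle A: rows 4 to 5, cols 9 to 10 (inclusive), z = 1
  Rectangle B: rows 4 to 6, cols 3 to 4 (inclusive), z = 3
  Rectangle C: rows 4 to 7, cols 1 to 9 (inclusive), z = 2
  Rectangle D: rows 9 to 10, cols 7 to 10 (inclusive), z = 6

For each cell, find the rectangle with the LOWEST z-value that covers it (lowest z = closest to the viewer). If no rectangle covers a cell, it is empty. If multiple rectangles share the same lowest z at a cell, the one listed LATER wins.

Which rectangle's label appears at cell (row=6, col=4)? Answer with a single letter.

Check cell (6,4):
  A: rows 4-5 cols 9-10 -> outside (row miss)
  B: rows 4-6 cols 3-4 z=3 -> covers; best now B (z=3)
  C: rows 4-7 cols 1-9 z=2 -> covers; best now C (z=2)
  D: rows 9-10 cols 7-10 -> outside (row miss)
Winner: C at z=2

Answer: C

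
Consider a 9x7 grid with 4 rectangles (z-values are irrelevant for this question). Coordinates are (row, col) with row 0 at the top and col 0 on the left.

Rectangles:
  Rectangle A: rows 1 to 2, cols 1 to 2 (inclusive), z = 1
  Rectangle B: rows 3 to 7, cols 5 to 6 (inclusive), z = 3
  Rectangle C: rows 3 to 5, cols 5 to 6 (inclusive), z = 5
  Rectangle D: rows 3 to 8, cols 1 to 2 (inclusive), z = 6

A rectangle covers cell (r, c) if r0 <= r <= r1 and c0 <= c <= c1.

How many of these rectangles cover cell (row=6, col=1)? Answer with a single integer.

Answer: 1

Derivation:
Check cell (6,1):
  A: rows 1-2 cols 1-2 -> outside (row miss)
  B: rows 3-7 cols 5-6 -> outside (col miss)
  C: rows 3-5 cols 5-6 -> outside (row miss)
  D: rows 3-8 cols 1-2 -> covers
Count covering = 1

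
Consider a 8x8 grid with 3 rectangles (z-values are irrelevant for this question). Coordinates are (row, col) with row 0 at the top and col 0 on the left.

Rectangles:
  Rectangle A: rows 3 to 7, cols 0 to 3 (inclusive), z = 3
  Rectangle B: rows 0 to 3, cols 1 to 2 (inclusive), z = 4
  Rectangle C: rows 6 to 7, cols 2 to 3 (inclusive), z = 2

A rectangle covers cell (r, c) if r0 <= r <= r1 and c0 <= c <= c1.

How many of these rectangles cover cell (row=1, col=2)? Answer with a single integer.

Answer: 1

Derivation:
Check cell (1,2):
  A: rows 3-7 cols 0-3 -> outside (row miss)
  B: rows 0-3 cols 1-2 -> covers
  C: rows 6-7 cols 2-3 -> outside (row miss)
Count covering = 1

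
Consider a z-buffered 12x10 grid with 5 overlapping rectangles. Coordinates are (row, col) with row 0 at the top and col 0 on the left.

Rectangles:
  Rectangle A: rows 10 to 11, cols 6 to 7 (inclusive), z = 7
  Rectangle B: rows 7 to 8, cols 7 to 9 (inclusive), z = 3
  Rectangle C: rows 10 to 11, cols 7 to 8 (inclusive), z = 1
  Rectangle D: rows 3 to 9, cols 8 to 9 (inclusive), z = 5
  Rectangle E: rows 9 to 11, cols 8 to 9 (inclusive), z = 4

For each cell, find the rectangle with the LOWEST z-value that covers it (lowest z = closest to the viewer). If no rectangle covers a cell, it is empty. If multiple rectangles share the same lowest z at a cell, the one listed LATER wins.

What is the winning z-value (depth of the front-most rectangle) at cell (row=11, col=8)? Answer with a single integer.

Answer: 1

Derivation:
Check cell (11,8):
  A: rows 10-11 cols 6-7 -> outside (col miss)
  B: rows 7-8 cols 7-9 -> outside (row miss)
  C: rows 10-11 cols 7-8 z=1 -> covers; best now C (z=1)
  D: rows 3-9 cols 8-9 -> outside (row miss)
  E: rows 9-11 cols 8-9 z=4 -> covers; best now C (z=1)
Winner: C at z=1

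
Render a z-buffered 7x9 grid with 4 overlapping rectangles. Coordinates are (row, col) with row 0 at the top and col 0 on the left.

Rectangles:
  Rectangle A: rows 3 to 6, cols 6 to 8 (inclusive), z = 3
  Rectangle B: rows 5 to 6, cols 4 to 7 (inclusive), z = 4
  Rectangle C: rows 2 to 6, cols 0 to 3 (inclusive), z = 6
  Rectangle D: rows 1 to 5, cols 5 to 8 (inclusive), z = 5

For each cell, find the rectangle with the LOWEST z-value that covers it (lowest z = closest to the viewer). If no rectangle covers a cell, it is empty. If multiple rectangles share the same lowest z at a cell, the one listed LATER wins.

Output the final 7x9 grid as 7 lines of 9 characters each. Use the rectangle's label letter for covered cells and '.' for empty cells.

.........
.....DDDD
CCCC.DDDD
CCCC.DAAA
CCCC.DAAA
CCCCBBAAA
CCCCBBAAA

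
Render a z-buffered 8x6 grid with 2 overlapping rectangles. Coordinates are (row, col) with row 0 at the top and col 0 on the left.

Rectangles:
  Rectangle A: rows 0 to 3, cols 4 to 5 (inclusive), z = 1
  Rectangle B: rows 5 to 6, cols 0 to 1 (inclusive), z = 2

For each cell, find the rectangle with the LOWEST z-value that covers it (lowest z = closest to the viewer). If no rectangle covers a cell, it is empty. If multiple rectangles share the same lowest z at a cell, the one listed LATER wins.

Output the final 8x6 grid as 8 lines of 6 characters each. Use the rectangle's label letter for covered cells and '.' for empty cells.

....AA
....AA
....AA
....AA
......
BB....
BB....
......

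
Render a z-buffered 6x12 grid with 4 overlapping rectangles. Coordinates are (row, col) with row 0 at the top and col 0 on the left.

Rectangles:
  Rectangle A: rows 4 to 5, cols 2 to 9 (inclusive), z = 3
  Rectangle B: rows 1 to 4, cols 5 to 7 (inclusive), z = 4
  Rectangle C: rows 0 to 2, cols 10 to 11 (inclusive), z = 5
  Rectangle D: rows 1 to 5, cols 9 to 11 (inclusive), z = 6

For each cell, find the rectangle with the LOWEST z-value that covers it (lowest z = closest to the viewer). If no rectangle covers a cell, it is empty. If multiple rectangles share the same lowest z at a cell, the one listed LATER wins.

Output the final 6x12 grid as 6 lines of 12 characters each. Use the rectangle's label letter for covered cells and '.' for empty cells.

..........CC
.....BBB.DCC
.....BBB.DCC
.....BBB.DDD
..AAAAAAAADD
..AAAAAAAADD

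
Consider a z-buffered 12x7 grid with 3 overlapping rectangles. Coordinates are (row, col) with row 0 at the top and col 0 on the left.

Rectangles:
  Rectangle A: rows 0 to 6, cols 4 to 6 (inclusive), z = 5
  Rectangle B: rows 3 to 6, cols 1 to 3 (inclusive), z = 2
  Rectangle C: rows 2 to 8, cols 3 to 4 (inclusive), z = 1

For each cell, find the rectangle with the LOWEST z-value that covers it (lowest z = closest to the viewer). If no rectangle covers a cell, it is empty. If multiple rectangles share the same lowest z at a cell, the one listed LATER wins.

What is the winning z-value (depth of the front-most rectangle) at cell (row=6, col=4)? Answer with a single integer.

Check cell (6,4):
  A: rows 0-6 cols 4-6 z=5 -> covers; best now A (z=5)
  B: rows 3-6 cols 1-3 -> outside (col miss)
  C: rows 2-8 cols 3-4 z=1 -> covers; best now C (z=1)
Winner: C at z=1

Answer: 1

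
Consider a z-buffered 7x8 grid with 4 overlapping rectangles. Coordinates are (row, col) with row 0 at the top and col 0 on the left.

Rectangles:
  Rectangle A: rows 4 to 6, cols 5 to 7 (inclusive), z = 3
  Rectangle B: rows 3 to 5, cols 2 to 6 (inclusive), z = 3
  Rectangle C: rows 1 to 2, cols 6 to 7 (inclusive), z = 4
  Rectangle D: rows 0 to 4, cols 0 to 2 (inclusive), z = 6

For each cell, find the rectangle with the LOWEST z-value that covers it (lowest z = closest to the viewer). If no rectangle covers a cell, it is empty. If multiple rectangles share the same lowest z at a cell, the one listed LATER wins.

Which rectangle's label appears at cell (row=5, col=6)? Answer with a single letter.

Check cell (5,6):
  A: rows 4-6 cols 5-7 z=3 -> covers; best now A (z=3)
  B: rows 3-5 cols 2-6 z=3 -> covers; best now B (z=3)
  C: rows 1-2 cols 6-7 -> outside (row miss)
  D: rows 0-4 cols 0-2 -> outside (row miss)
Winner: B at z=3

Answer: B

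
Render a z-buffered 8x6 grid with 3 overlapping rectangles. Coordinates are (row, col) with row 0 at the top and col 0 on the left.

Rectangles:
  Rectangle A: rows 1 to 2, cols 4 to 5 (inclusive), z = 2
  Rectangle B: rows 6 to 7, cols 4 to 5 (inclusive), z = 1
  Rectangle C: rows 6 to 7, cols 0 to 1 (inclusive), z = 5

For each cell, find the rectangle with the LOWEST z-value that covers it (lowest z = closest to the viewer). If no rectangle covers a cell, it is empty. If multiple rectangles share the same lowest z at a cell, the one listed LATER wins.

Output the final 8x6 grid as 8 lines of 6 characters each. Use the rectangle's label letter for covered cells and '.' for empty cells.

......
....AA
....AA
......
......
......
CC..BB
CC..BB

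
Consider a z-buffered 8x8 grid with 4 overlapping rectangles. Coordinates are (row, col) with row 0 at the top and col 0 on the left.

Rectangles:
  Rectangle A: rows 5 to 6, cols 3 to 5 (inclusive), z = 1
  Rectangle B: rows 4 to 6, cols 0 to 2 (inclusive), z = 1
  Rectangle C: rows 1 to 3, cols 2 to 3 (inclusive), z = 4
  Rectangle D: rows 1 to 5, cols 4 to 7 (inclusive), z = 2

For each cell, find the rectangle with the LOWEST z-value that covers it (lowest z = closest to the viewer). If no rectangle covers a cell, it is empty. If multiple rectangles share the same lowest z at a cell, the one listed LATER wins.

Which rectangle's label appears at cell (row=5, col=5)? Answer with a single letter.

Check cell (5,5):
  A: rows 5-6 cols 3-5 z=1 -> covers; best now A (z=1)
  B: rows 4-6 cols 0-2 -> outside (col miss)
  C: rows 1-3 cols 2-3 -> outside (row miss)
  D: rows 1-5 cols 4-7 z=2 -> covers; best now A (z=1)
Winner: A at z=1

Answer: A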